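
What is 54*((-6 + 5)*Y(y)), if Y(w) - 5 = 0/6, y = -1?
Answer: -270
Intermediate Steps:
Y(w) = 5 (Y(w) = 5 + 0/6 = 5 + 0*(1/6) = 5 + 0 = 5)
54*((-6 + 5)*Y(y)) = 54*((-6 + 5)*5) = 54*(-1*5) = 54*(-5) = -270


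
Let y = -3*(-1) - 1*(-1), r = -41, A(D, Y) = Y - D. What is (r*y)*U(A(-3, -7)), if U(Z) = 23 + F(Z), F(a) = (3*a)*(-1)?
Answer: -5740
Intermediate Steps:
F(a) = -3*a
y = 4 (y = 3 + 1 = 4)
U(Z) = 23 - 3*Z
(r*y)*U(A(-3, -7)) = (-41*4)*(23 - 3*(-7 - 1*(-3))) = -164*(23 - 3*(-7 + 3)) = -164*(23 - 3*(-4)) = -164*(23 + 12) = -164*35 = -5740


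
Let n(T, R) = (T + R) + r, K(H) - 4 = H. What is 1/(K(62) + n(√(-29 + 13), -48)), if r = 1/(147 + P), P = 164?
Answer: 1741289/32896337 - 386884*I/32896337 ≈ 0.052933 - 0.011761*I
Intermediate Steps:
K(H) = 4 + H
r = 1/311 (r = 1/(147 + 164) = 1/311 ≈ 0.0032154)
n(T, R) = 1/311 + R + T (n(T, R) = (T + R) + 1/311 = (R + T) + 1/311 = 1/311 + R + T)
1/(K(62) + n(√(-29 + 13), -48)) = 1/((4 + 62) + (1/311 - 48 + √(-29 + 13))) = 1/(66 + (1/311 - 48 + √(-16))) = 1/(66 + (1/311 - 48 + 4*I)) = 1/(66 + (-14927/311 + 4*I)) = 1/(5599/311 + 4*I) = 96721*(5599/311 - 4*I)/32896337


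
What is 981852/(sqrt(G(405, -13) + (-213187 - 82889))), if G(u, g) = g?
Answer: -57756*I*sqrt(296089)/17417 ≈ -1804.4*I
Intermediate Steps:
981852/(sqrt(G(405, -13) + (-213187 - 82889))) = 981852/(sqrt(-13 + (-213187 - 82889))) = 981852/(sqrt(-13 - 296076)) = 981852/(sqrt(-296089)) = 981852/((I*sqrt(296089))) = 981852*(-I*sqrt(296089)/296089) = -57756*I*sqrt(296089)/17417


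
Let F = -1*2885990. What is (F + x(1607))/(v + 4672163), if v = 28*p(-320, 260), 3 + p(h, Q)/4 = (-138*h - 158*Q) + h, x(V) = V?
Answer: -2884383/4980947 ≈ -0.57908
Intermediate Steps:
F = -2885990
p(h, Q) = -12 - 632*Q - 548*h (p(h, Q) = -12 + 4*((-138*h - 158*Q) + h) = -12 + 4*((-158*Q - 138*h) + h) = -12 + 4*(-158*Q - 137*h) = -12 + (-632*Q - 548*h) = -12 - 632*Q - 548*h)
v = 308784 (v = 28*(-12 - 632*260 - 548*(-320)) = 28*(-12 - 164320 + 175360) = 28*11028 = 308784)
(F + x(1607))/(v + 4672163) = (-2885990 + 1607)/(308784 + 4672163) = -2884383/4980947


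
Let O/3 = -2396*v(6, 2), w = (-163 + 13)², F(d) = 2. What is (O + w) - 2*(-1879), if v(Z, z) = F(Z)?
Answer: 11882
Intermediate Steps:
v(Z, z) = 2
w = 22500 (w = (-150)² = 22500)
O = -14376 (O = 3*(-2396*2) = 3*(-4792) = -14376)
(O + w) - 2*(-1879) = (-14376 + 22500) - 2*(-1879) = 8124 + 3758 = 11882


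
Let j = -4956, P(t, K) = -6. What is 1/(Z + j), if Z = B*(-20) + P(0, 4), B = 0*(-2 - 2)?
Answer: -1/4962 ≈ -0.00020153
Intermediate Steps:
B = 0 (B = 0*(-4) = 0)
Z = -6 (Z = 0*(-20) - 6 = 0 - 6 = -6)
1/(Z + j) = 1/(-6 - 4956) = 1/(-4962) = -1/4962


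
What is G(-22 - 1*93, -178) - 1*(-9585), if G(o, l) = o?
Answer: 9470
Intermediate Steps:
G(-22 - 1*93, -178) - 1*(-9585) = (-22 - 1*93) - 1*(-9585) = (-22 - 93) + 9585 = -115 + 9585 = 9470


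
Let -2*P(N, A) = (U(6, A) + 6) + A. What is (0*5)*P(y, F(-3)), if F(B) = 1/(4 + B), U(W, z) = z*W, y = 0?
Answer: 0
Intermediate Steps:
U(W, z) = W*z
P(N, A) = -3 - 7*A/2 (P(N, A) = -((6*A + 6) + A)/2 = -((6 + 6*A) + A)/2 = -(6 + 7*A)/2 = -3 - 7*A/2)
(0*5)*P(y, F(-3)) = (0*5)*(-3 - 7/(2*(4 - 3))) = 0*(-3 - 7/2/1) = 0*(-3 - 7/2*1) = 0*(-3 - 7/2) = 0*(-13/2) = 0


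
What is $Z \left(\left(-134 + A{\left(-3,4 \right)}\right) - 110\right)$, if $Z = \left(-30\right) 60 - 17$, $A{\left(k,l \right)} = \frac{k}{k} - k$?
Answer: $436080$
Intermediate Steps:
$A{\left(k,l \right)} = 1 - k$
$Z = -1817$ ($Z = -1800 - 17 = -1817$)
$Z \left(\left(-134 + A{\left(-3,4 \right)}\right) - 110\right) = - 1817 \left(\left(-134 + \left(1 - -3\right)\right) - 110\right) = - 1817 \left(\left(-134 + \left(1 + 3\right)\right) - 110\right) = - 1817 \left(\left(-134 + 4\right) - 110\right) = - 1817 \left(-130 - 110\right) = \left(-1817\right) \left(-240\right) = 436080$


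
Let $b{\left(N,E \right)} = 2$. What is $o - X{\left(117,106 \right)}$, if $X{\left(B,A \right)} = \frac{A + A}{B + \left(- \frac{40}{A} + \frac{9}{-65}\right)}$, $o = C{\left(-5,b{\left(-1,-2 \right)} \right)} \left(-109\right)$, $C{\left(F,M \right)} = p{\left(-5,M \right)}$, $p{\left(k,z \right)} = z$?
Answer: $- \frac{22052781}{100322} \approx -219.82$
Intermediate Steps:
$C{\left(F,M \right)} = M$
$o = -218$ ($o = 2 \left(-109\right) = -218$)
$X{\left(B,A \right)} = \frac{2 A}{- \frac{9}{65} + B - \frac{40}{A}}$ ($X{\left(B,A \right)} = \frac{2 A}{B + \left(- \frac{40}{A} + 9 \left(- \frac{1}{65}\right)\right)} = \frac{2 A}{B - \left(\frac{9}{65} + \frac{40}{A}\right)} = \frac{2 A}{- \frac{9}{65} + B - \frac{40}{A}}$)
$o - X{\left(117,106 \right)} = -218 - \frac{130 \cdot 106^{2}}{-2600 - 954 + 65 \cdot 106 \cdot 117} = -218 - 130 \cdot 11236 \frac{1}{-2600 - 954 + 806130} = -218 - 130 \cdot 11236 \cdot \frac{1}{802576} = -218 - \frac{182585}{100322} = - \frac{22052781}{100322}$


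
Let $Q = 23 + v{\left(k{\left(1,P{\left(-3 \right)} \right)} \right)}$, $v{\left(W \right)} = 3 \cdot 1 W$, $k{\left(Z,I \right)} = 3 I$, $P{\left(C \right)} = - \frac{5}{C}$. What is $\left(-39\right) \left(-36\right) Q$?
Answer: $53352$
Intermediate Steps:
$v{\left(W \right)} = 3 W$
$Q = 38$ ($Q = 23 + 3 \cdot 3 \left(- \frac{5}{-3}\right) = 23 + 3 \cdot 3 \left(\left(-5\right) \left(- \frac{1}{3}\right)\right) = 23 + 3 \cdot 3 \cdot \frac{5}{3} = 23 + 3 \cdot 5 = 23 + 15 = 38$)
$\left(-39\right) \left(-36\right) Q = \left(-39\right) \left(-36\right) 38 = 1404 \cdot 38 = 53352$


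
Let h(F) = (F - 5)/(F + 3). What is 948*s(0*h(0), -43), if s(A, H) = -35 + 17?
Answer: -17064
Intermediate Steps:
h(F) = (-5 + F)/(3 + F)
s(A, H) = -18
948*s(0*h(0), -43) = 948*(-18) = -17064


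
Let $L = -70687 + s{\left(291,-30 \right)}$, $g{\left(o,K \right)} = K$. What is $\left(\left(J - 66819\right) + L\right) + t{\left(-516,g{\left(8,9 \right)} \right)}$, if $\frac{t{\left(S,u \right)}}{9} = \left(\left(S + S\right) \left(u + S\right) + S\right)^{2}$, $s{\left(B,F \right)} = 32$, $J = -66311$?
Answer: $2459012675591$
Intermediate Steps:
$L = -70655$ ($L = -70687 + 32 = -70655$)
$t{\left(S,u \right)} = 9 \left(S + 2 S \left(S + u\right)\right)^{2}$ ($t{\left(S,u \right)} = 9 \left(\left(S + S\right) \left(u + S\right) + S\right)^{2} = 9 \left(2 S \left(S + u\right) + S\right)^{2} = 9 \left(S + 2 S \left(S + u\right)\right)^{2}$)
$\left(\left(J - 66819\right) + L\right) + t{\left(-516,g{\left(8,9 \right)} \right)} = \left(\left(-66311 - 66819\right) - 70655\right) + 9 \left(-516\right)^{2} \left(1 + 2 \left(-516\right) + 2 \cdot 9\right)^{2} = \left(-133130 - 70655\right) + 9 \cdot 266256 \left(1 - 1032 + 18\right)^{2} = -203785 + 9 \cdot 266256 \left(-1013\right)^{2} = -203785 + 9 \cdot 266256 \cdot 1026169 = -203785 + 2459012879376 = 2459012675591$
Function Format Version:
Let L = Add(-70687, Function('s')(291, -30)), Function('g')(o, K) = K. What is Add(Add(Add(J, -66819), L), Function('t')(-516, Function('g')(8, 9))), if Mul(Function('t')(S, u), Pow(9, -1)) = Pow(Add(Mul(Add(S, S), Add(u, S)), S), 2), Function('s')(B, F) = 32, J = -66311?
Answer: 2459012675591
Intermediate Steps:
L = -70655 (L = Add(-70687, 32) = -70655)
Function('t')(S, u) = Mul(9, Pow(Add(S, Mul(2, S, Add(S, u))), 2)) (Function('t')(S, u) = Mul(9, Pow(Add(Mul(Add(S, S), Add(u, S)), S), 2)) = Mul(9, Pow(Add(Mul(Mul(2, S), Add(S, u)), S), 2)) = Mul(9, Pow(Add(Mul(2, S, Add(S, u)), S), 2)) = Mul(9, Pow(Add(S, Mul(2, S, Add(S, u))), 2)))
Add(Add(Add(J, -66819), L), Function('t')(-516, Function('g')(8, 9))) = Add(Add(Add(-66311, -66819), -70655), Mul(9, Pow(-516, 2), Pow(Add(1, Mul(2, -516), Mul(2, 9)), 2))) = Add(Add(-133130, -70655), Mul(9, 266256, Pow(Add(1, -1032, 18), 2))) = Add(-203785, Mul(9, 266256, Pow(-1013, 2))) = Add(-203785, Mul(9, 266256, 1026169)) = Add(-203785, 2459012879376) = 2459012675591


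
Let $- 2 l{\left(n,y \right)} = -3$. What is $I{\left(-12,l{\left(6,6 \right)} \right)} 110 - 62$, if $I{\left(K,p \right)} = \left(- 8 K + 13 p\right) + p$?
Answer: $12808$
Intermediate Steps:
$l{\left(n,y \right)} = \frac{3}{2}$ ($l{\left(n,y \right)} = \left(- \frac{1}{2}\right) \left(-3\right) = \frac{3}{2}$)
$I{\left(K,p \right)} = - 8 K + 14 p$
$I{\left(-12,l{\left(6,6 \right)} \right)} 110 - 62 = \left(\left(-8\right) \left(-12\right) + 14 \cdot \frac{3}{2}\right) 110 - 62 = \left(96 + 21\right) 110 - 62 = 117 \cdot 110 - 62 = 12870 - 62 = 12808$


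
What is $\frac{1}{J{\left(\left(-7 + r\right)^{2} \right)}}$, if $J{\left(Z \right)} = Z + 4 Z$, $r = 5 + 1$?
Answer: $\frac{1}{5} \approx 0.2$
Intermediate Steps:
$r = 6$
$J{\left(Z \right)} = 5 Z$
$\frac{1}{J{\left(\left(-7 + r\right)^{2} \right)}} = \frac{1}{5 \left(-7 + 6\right)^{2}} = \frac{1}{5 \left(-1\right)^{2}} = \frac{1}{5 \cdot 1} = \frac{1}{5}$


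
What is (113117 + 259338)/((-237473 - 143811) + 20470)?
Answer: -372455/360814 ≈ -1.0323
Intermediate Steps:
(113117 + 259338)/((-237473 - 143811) + 20470) = 372455/(-381284 + 20470) = 372455/(-360814) = 372455*(-1/360814) = -372455/360814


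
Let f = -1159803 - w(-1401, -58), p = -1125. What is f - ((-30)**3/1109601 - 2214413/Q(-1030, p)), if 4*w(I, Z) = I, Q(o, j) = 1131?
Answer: -645603647279221/557759436 ≈ -1.1575e+6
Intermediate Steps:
w(I, Z) = I/4
f = -4637811/4 (f = -1159803 - (-1401)/4 = -1159803 - 1*(-1401/4) = -1159803 + 1401/4 = -4637811/4 ≈ -1.1595e+6)
f - ((-30)**3/1109601 - 2214413/Q(-1030, p)) = -4637811/4 - ((-30)**3/1109601 - 2214413/1131) = -4637811/4 - (-27000*1/1109601 - 2214413*1/1131) = -4637811/4 - (-3000/123289 - 2214413/1131) = -4637811/4 - 1*(-273016157357/139439859) = -4637811/4 + 273016157357/139439859 = -645603647279221/557759436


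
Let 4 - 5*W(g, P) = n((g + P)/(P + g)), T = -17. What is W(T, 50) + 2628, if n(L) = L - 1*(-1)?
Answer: 13142/5 ≈ 2628.4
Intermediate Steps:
n(L) = 1 + L (n(L) = L + 1 = 1 + L)
W(g, P) = ⅖ (W(g, P) = ⅘ - (1 + (g + P)/(P + g))/5 = ⅘ - (1 + (P + g)/(P + g))/5 = ⅘ - (1 + 1)/5 = ⅘ - ⅕*2 = ⅘ - ⅖ = ⅖)
W(T, 50) + 2628 = ⅖ + 2628 = 13142/5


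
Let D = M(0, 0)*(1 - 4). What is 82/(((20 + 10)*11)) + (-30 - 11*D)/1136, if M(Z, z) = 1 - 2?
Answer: 36181/187440 ≈ 0.19303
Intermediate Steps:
M(Z, z) = -1
D = 3 (D = -(1 - 4) = -1*(-3) = 3)
82/(((20 + 10)*11)) + (-30 - 11*D)/1136 = 82/(((20 + 10)*11)) + (-30 - 11*3)/1136 = 82/((30*11)) + (-30 - 33)*(1/1136) = 82/330 - 63*1/1136 = 82*(1/330) - 63/1136 = 41/165 - 63/1136 = 36181/187440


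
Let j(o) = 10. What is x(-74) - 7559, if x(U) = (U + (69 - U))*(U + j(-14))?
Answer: -11975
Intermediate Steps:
x(U) = 690 + 69*U (x(U) = (U + (69 - U))*(U + 10) = 69*(10 + U) = 690 + 69*U)
x(-74) - 7559 = (690 + 69*(-74)) - 7559 = (690 - 5106) - 7559 = -4416 - 7559 = -11975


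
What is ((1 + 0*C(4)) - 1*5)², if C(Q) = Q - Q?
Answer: 16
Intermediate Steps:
C(Q) = 0
((1 + 0*C(4)) - 1*5)² = ((1 + 0*0) - 1*5)² = ((1 + 0) - 5)² = (1 - 5)² = (-4)² = 16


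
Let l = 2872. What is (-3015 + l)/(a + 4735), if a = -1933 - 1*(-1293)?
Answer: -11/315 ≈ -0.034921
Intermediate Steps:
a = -640 (a = -1933 + 1293 = -640)
(-3015 + l)/(a + 4735) = (-3015 + 2872)/(-640 + 4735) = -143/4095 = -143*1/4095 = -11/315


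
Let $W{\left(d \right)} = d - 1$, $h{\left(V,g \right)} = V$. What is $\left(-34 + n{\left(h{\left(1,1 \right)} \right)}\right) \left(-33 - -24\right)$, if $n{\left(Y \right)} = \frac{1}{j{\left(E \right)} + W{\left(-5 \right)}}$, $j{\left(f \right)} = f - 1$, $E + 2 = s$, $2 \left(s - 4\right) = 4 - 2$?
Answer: $\frac{1233}{4} \approx 308.25$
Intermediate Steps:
$s = 5$ ($s = 4 + \frac{4 - 2}{2} = 4 + \frac{1}{2} \cdot 2 = 4 + 1 = 5$)
$E = 3$ ($E = -2 + 5 = 3$)
$j{\left(f \right)} = -1 + f$ ($j{\left(f \right)} = f - 1 = -1 + f$)
$W{\left(d \right)} = -1 + d$
$n{\left(Y \right)} = - \frac{1}{4}$ ($n{\left(Y \right)} = \frac{1}{\left(-1 + 3\right) - 6} = \frac{1}{2 - 6} = \frac{1}{-4} = - \frac{1}{4}$)
$\left(-34 + n{\left(h{\left(1,1 \right)} \right)}\right) \left(-33 - -24\right) = \left(-34 - \frac{1}{4}\right) \left(-33 - -24\right) = - \frac{137 \left(-33 + 24\right)}{4} = \left(- \frac{137}{4}\right) \left(-9\right) = \frac{1233}{4}$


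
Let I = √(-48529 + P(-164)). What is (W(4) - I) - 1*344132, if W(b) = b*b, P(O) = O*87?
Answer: -344116 - I*√62797 ≈ -3.4412e+5 - 250.59*I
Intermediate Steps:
P(O) = 87*O
I = I*√62797 (I = √(-48529 + 87*(-164)) = √(-48529 - 14268) = √(-62797) = I*√62797 ≈ 250.59*I)
W(b) = b²
(W(4) - I) - 1*344132 = (4² - I*√62797) - 1*344132 = (16 - I*√62797) - 344132 = -344116 - I*√62797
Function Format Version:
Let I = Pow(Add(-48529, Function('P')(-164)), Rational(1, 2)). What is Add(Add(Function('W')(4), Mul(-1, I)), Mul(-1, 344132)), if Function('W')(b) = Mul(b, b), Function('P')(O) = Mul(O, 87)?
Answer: Add(-344116, Mul(-1, I, Pow(62797, Rational(1, 2)))) ≈ Add(-3.4412e+5, Mul(-250.59, I))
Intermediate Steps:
Function('P')(O) = Mul(87, O)
I = Mul(I, Pow(62797, Rational(1, 2))) (I = Pow(Add(-48529, Mul(87, -164)), Rational(1, 2)) = Pow(Add(-48529, -14268), Rational(1, 2)) = Pow(-62797, Rational(1, 2)) = Mul(I, Pow(62797, Rational(1, 2))) ≈ Mul(250.59, I))
Function('W')(b) = Pow(b, 2)
Add(Add(Function('W')(4), Mul(-1, I)), Mul(-1, 344132)) = Add(Add(Pow(4, 2), Mul(-1, Mul(I, Pow(62797, Rational(1, 2))))), Mul(-1, 344132)) = Add(Add(16, Mul(-1, I, Pow(62797, Rational(1, 2)))), -344132) = Add(-344116, Mul(-1, I, Pow(62797, Rational(1, 2))))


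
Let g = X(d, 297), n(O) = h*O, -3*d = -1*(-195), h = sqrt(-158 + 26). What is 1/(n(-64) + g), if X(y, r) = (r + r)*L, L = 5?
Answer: 45/141842 + 32*I*sqrt(33)/2340393 ≈ 0.00031725 + 7.8545e-5*I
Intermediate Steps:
h = 2*I*sqrt(33) (h = sqrt(-132) = 2*I*sqrt(33) ≈ 11.489*I)
d = -65 (d = -(-1)*(-195)/3 = -1/3*195 = -65)
X(y, r) = 10*r (X(y, r) = (r + r)*5 = (2*r)*5 = 10*r)
n(O) = 2*I*O*sqrt(33) (n(O) = (2*I*sqrt(33))*O = 2*I*O*sqrt(33))
g = 2970 (g = 10*297 = 2970)
1/(n(-64) + g) = 1/(2*I*(-64)*sqrt(33) + 2970) = 1/(-128*I*sqrt(33) + 2970) = 1/(2970 - 128*I*sqrt(33))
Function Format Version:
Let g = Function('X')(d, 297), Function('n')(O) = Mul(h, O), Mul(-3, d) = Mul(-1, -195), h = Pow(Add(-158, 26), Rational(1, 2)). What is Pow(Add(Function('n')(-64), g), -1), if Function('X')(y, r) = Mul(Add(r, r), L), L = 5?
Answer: Add(Rational(45, 141842), Mul(Rational(32, 2340393), I, Pow(33, Rational(1, 2)))) ≈ Add(0.00031725, Mul(7.8545e-5, I))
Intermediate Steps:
h = Mul(2, I, Pow(33, Rational(1, 2))) (h = Pow(-132, Rational(1, 2)) = Mul(2, I, Pow(33, Rational(1, 2))) ≈ Mul(11.489, I))
d = -65 (d = Mul(Rational(-1, 3), Mul(-1, -195)) = Mul(Rational(-1, 3), 195) = -65)
Function('X')(y, r) = Mul(10, r) (Function('X')(y, r) = Mul(Add(r, r), 5) = Mul(Mul(2, r), 5) = Mul(10, r))
Function('n')(O) = Mul(2, I, O, Pow(33, Rational(1, 2))) (Function('n')(O) = Mul(Mul(2, I, Pow(33, Rational(1, 2))), O) = Mul(2, I, O, Pow(33, Rational(1, 2))))
g = 2970 (g = Mul(10, 297) = 2970)
Pow(Add(Function('n')(-64), g), -1) = Pow(Add(Mul(2, I, -64, Pow(33, Rational(1, 2))), 2970), -1) = Pow(Add(Mul(-128, I, Pow(33, Rational(1, 2))), 2970), -1) = Pow(Add(2970, Mul(-128, I, Pow(33, Rational(1, 2)))), -1)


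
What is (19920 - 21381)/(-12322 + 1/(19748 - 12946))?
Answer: 3312574/27938081 ≈ 0.11857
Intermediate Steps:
(19920 - 21381)/(-12322 + 1/(19748 - 12946)) = -1461/(-12322 + 1/6802) = -1461/(-83814243/6802) = -1461*(-6802/83814243) = 3312574/27938081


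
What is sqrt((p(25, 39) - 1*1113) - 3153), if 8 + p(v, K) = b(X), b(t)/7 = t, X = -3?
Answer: I*sqrt(4295) ≈ 65.536*I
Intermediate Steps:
b(t) = 7*t
p(v, K) = -29 (p(v, K) = -8 + 7*(-3) = -8 - 21 = -29)
sqrt((p(25, 39) - 1*1113) - 3153) = sqrt((-29 - 1*1113) - 3153) = sqrt((-29 - 1113) - 3153) = sqrt(-1142 - 3153) = sqrt(-4295) = I*sqrt(4295)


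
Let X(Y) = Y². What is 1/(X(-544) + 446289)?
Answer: 1/742225 ≈ 1.3473e-6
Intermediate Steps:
1/(X(-544) + 446289) = 1/((-544)² + 446289) = 1/(295936 + 446289) = 1/742225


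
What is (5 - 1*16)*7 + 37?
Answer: -40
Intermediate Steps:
(5 - 1*16)*7 + 37 = (5 - 16)*7 + 37 = -11*7 + 37 = -77 + 37 = -40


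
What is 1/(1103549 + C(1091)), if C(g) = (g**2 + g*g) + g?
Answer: 1/3485202 ≈ 2.8693e-7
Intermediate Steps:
C(g) = g + 2*g**2 (C(g) = (g**2 + g**2) + g = 2*g**2 + g = g + 2*g**2)
1/(1103549 + C(1091)) = 1/(1103549 + 1091*(1 + 2*1091)) = 1/(1103549 + 1091*(1 + 2182)) = 1/(1103549 + 1091*2183) = 1/(1103549 + 2381653) = 1/3485202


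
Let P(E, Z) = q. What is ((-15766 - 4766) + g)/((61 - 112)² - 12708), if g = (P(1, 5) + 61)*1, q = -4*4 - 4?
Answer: 20491/10107 ≈ 2.0274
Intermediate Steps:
q = -20 (q = -16 - 4 = -20)
P(E, Z) = -20
g = 41 (g = (-20 + 61)*1 = 41*1 = 41)
((-15766 - 4766) + g)/((61 - 112)² - 12708) = ((-15766 - 4766) + 41)/((61 - 112)² - 12708) = (-20532 + 41)/((-51)² - 12708) = -20491/(2601 - 12708) = -20491/(-10107) = -20491*(-1/10107) = 20491/10107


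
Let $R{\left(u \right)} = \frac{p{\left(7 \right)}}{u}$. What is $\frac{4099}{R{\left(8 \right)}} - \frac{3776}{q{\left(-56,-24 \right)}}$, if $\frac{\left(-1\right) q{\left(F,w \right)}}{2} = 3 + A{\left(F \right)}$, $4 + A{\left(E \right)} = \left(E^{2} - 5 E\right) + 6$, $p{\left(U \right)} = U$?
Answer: $\frac{112194648}{23947} \approx 4685.1$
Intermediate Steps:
$A{\left(E \right)} = 2 + E^{2} - 5 E$ ($A{\left(E \right)} = -4 + \left(\left(E^{2} - 5 E\right) + 6\right) = -4 + \left(6 + E^{2} - 5 E\right) = 2 + E^{2} - 5 E$)
$R{\left(u \right)} = \frac{7}{u}$
$q{\left(F,w \right)} = -10 - 2 F^{2} + 10 F$ ($q{\left(F,w \right)} = - 2 \left(3 + \left(2 + F^{2} - 5 F\right)\right) = - 2 \left(5 + F^{2} - 5 F\right) = -10 - 2 F^{2} + 10 F$)
$\frac{4099}{R{\left(8 \right)}} - \frac{3776}{q{\left(-56,-24 \right)}} = \frac{4099}{7 \cdot \frac{1}{8}} - \frac{3776}{-10 - 2 \left(-56\right)^{2} + 10 \left(-56\right)} = \frac{4099}{7 \cdot \frac{1}{8}} - \frac{3776}{-10 - 6272 - 560} = \frac{4099}{\frac{7}{8}} - \frac{3776}{-10 - 6272 - 560} = 4099 \cdot \frac{8}{7} - \frac{3776}{-6842} = \frac{32792}{7} - - \frac{1888}{3421} = \frac{32792}{7} + \frac{1888}{3421} = \frac{112194648}{23947}$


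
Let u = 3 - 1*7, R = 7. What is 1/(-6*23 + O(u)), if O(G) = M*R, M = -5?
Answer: -1/173 ≈ -0.0057803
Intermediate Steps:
u = -4 (u = 3 - 7 = -4)
O(G) = -35 (O(G) = -5*7 = -35)
1/(-6*23 + O(u)) = 1/(-6*23 - 35) = 1/(-138 - 35) = 1/(-173) = -1/173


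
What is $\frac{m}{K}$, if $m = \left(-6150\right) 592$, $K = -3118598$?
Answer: $\frac{1820400}{1559299} \approx 1.1674$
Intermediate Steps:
$m = -3640800$
$\frac{m}{K} = - \frac{3640800}{-3118598} = \left(-3640800\right) \left(- \frac{1}{3118598}\right) = \frac{1820400}{1559299}$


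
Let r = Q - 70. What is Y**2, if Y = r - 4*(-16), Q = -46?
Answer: 2704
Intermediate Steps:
r = -116 (r = -46 - 70 = -116)
Y = -52 (Y = -116 - 4*(-16) = -116 + 64 = -52)
Y**2 = (-52)**2 = 2704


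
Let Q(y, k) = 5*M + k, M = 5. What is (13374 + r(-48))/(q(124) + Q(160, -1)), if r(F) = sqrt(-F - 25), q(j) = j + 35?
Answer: 4458/61 + sqrt(23)/183 ≈ 73.108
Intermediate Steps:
q(j) = 35 + j
Q(y, k) = 25 + k (Q(y, k) = 5*5 + k = 25 + k)
r(F) = sqrt(-25 - F)
(13374 + r(-48))/(q(124) + Q(160, -1)) = (13374 + sqrt(-25 - 1*(-48)))/((35 + 124) + (25 - 1)) = (13374 + sqrt(-25 + 48))/(159 + 24) = (13374 + sqrt(23))/183 = (13374 + sqrt(23))*(1/183) = 4458/61 + sqrt(23)/183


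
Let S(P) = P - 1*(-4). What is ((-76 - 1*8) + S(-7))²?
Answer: 7569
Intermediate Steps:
S(P) = 4 + P (S(P) = P + 4 = 4 + P)
((-76 - 1*8) + S(-7))² = ((-76 - 1*8) + (4 - 7))² = ((-76 - 8) - 3)² = (-84 - 3)² = (-87)² = 7569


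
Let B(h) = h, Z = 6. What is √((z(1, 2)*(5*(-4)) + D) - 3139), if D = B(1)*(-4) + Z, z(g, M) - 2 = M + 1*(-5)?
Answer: I*√3117 ≈ 55.83*I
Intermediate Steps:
z(g, M) = -3 + M (z(g, M) = 2 + (M + 1*(-5)) = 2 + (M - 5) = 2 + (-5 + M) = -3 + M)
D = 2 (D = 1*(-4) + 6 = -4 + 6 = 2)
√((z(1, 2)*(5*(-4)) + D) - 3139) = √(((-3 + 2)*(5*(-4)) + 2) - 3139) = √((-1*(-20) + 2) - 3139) = √((20 + 2) - 3139) = √(22 - 3139) = √(-3117) = I*√3117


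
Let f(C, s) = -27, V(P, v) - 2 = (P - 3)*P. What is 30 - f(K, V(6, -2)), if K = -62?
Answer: 57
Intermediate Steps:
V(P, v) = 2 + P*(-3 + P) (V(P, v) = 2 + (P - 3)*P = 2 + (-3 + P)*P = 2 + P*(-3 + P))
30 - f(K, V(6, -2)) = 30 - 1*(-27) = 30 + 27 = 57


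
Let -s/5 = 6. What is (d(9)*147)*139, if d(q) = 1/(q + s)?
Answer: -973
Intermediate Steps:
s = -30 (s = -5*6 = -30)
d(q) = 1/(-30 + q) (d(q) = 1/(q - 30) = 1/(-30 + q))
(d(9)*147)*139 = (147/(-30 + 9))*139 = (147/(-21))*139 = -1/21*147*139 = -7*139 = -973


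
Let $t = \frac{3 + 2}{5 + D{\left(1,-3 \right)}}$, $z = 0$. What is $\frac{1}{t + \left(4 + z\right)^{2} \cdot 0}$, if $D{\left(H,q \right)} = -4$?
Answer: $\frac{1}{5} \approx 0.2$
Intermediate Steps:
$t = 5$ ($t = \frac{3 + 2}{5 - 4} = \frac{5}{1} = 5 \cdot 1 = 5$)
$\frac{1}{t + \left(4 + z\right)^{2} \cdot 0} = \frac{1}{5 + \left(4 + 0\right)^{2} \cdot 0} = \frac{1}{5 + 4^{2} \cdot 0} = \frac{1}{5 + 16 \cdot 0} = \frac{1}{5 + 0} = \frac{1}{5}$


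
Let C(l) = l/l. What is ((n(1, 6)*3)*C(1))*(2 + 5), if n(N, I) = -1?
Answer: -21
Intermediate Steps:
C(l) = 1
((n(1, 6)*3)*C(1))*(2 + 5) = (-1*3*1)*(2 + 5) = -3*1*7 = -3*7 = -21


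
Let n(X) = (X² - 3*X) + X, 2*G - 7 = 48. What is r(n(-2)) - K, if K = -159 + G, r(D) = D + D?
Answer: 295/2 ≈ 147.50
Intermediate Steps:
G = 55/2 (G = 7/2 + (½)*48 = 7/2 + 24 = 55/2 ≈ 27.500)
n(X) = X² - 2*X
r(D) = 2*D
K = -263/2 (K = -159 + 55/2 = -263/2 ≈ -131.50)
r(n(-2)) - K = 2*(-2*(-2 - 2)) - 1*(-263/2) = 2*(-2*(-4)) + 263/2 = 2*8 + 263/2 = 16 + 263/2 = 295/2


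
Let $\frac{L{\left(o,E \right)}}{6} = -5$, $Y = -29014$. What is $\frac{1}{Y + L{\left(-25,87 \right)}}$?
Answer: $- \frac{1}{29044} \approx -3.4431 \cdot 10^{-5}$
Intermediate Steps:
$L{\left(o,E \right)} = -30$ ($L{\left(o,E \right)} = 6 \left(-5\right) = -30$)
$\frac{1}{Y + L{\left(-25,87 \right)}} = \frac{1}{-29014 - 30} = \frac{1}{-29044} = - \frac{1}{29044}$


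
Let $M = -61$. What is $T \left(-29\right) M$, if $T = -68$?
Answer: $-120292$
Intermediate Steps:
$T \left(-29\right) M = \left(-68\right) \left(-29\right) \left(-61\right) = 1972 \left(-61\right) = -120292$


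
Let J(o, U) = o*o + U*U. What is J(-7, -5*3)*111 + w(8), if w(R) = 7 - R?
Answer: 30413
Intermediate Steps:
J(o, U) = U² + o² (J(o, U) = o² + U² = U² + o²)
J(-7, -5*3)*111 + w(8) = ((-5*3)² + (-7)²)*111 + (7 - 1*8) = ((-15)² + 49)*111 + (7 - 8) = (225 + 49)*111 - 1 = 274*111 - 1 = 30414 - 1 = 30413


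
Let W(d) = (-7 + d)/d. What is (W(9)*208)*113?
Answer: 47008/9 ≈ 5223.1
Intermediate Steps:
W(d) = (-7 + d)/d
(W(9)*208)*113 = (((-7 + 9)/9)*208)*113 = (((1/9)*2)*208)*113 = ((2/9)*208)*113 = (416/9)*113 = 47008/9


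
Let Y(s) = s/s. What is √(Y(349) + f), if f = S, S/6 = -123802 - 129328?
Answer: I*√1518779 ≈ 1232.4*I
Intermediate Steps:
Y(s) = 1
S = -1518780 (S = 6*(-123802 - 129328) = 6*(-253130) = -1518780)
f = -1518780
√(Y(349) + f) = √(1 - 1518780) = √(-1518779) = I*√1518779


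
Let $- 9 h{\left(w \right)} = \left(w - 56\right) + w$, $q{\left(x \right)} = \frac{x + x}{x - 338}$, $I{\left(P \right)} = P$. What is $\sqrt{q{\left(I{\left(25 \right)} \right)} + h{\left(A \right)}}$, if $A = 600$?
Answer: $\frac{i \sqrt{112217386}}{939} \approx 11.281 i$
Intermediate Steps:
$q{\left(x \right)} = \frac{2 x}{-338 + x}$
$h{\left(w \right)} = \frac{56}{9} - \frac{2 w}{9}$ ($h{\left(w \right)} = - \frac{\left(w - 56\right) + w}{9} = - \frac{\left(-56 + w\right) + w}{9} = - \frac{-56 + 2 w}{9} = \frac{56}{9} - \frac{2 w}{9}$)
$\sqrt{q{\left(I{\left(25 \right)} \right)} + h{\left(A \right)}} = \sqrt{2 \cdot 25 \frac{1}{-338 + 25} + \left(\frac{56}{9} - \frac{400}{3}\right)} = \sqrt{2 \cdot 25 \frac{1}{-313} + \left(\frac{56}{9} - \frac{400}{3}\right)} = \sqrt{2 \cdot 25 \left(- \frac{1}{313}\right) - \frac{1144}{9}} = \sqrt{- \frac{50}{313} - \frac{1144}{9}} = \sqrt{- \frac{358522}{2817}} = \frac{i \sqrt{112217386}}{939}$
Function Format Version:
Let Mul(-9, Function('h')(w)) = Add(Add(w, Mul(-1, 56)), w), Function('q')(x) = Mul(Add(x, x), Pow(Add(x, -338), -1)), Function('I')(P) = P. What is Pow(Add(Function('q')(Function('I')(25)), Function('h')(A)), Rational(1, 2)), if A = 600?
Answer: Mul(Rational(1, 939), I, Pow(112217386, Rational(1, 2))) ≈ Mul(11.281, I)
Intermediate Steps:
Function('q')(x) = Mul(2, x, Pow(Add(-338, x), -1)) (Function('q')(x) = Mul(Mul(2, x), Pow(Add(-338, x), -1)) = Mul(2, x, Pow(Add(-338, x), -1)))
Function('h')(w) = Add(Rational(56, 9), Mul(Rational(-2, 9), w)) (Function('h')(w) = Mul(Rational(-1, 9), Add(Add(w, Mul(-1, 56)), w)) = Mul(Rational(-1, 9), Add(Add(w, -56), w)) = Mul(Rational(-1, 9), Add(Add(-56, w), w)) = Mul(Rational(-1, 9), Add(-56, Mul(2, w))) = Add(Rational(56, 9), Mul(Rational(-2, 9), w)))
Pow(Add(Function('q')(Function('I')(25)), Function('h')(A)), Rational(1, 2)) = Pow(Add(Mul(2, 25, Pow(Add(-338, 25), -1)), Add(Rational(56, 9), Mul(Rational(-2, 9), 600))), Rational(1, 2)) = Pow(Add(Mul(2, 25, Pow(-313, -1)), Add(Rational(56, 9), Rational(-400, 3))), Rational(1, 2)) = Pow(Add(Mul(2, 25, Rational(-1, 313)), Rational(-1144, 9)), Rational(1, 2)) = Pow(Add(Rational(-50, 313), Rational(-1144, 9)), Rational(1, 2)) = Pow(Rational(-358522, 2817), Rational(1, 2)) = Mul(Rational(1, 939), I, Pow(112217386, Rational(1, 2)))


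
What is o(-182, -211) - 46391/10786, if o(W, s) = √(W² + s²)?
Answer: -46391/10786 + √77645 ≈ 274.35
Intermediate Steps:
o(-182, -211) - 46391/10786 = √((-182)² + (-211)²) - 46391/10786 = √(33124 + 44521) - 46391/10786 = √77645 - 1*46391/10786 = √77645 - 46391/10786 = -46391/10786 + √77645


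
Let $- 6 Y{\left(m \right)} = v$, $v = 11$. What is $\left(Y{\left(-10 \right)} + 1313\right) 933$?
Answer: $\frac{2446637}{2} \approx 1.2233 \cdot 10^{6}$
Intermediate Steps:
$Y{\left(m \right)} = - \frac{11}{6}$ ($Y{\left(m \right)} = \left(- \frac{1}{6}\right) 11 = - \frac{11}{6}$)
$\left(Y{\left(-10 \right)} + 1313\right) 933 = \left(- \frac{11}{6} + 1313\right) 933 = \frac{7867}{6} \cdot 933 = \frac{2446637}{2}$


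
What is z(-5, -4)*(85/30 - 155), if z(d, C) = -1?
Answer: 913/6 ≈ 152.17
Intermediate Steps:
z(-5, -4)*(85/30 - 155) = -(85/30 - 155) = -(85*(1/30) - 155) = -(17/6 - 155) = -1*(-913/6) = 913/6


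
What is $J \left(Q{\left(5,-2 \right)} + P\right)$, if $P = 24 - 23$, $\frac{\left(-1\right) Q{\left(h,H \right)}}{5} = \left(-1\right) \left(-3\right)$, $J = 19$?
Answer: $-266$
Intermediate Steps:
$Q{\left(h,H \right)} = -15$ ($Q{\left(h,H \right)} = - 5 \left(\left(-1\right) \left(-3\right)\right) = \left(-5\right) 3 = -15$)
$P = 1$
$J \left(Q{\left(5,-2 \right)} + P\right) = 19 \left(-15 + 1\right) = 19 \left(-14\right) = -266$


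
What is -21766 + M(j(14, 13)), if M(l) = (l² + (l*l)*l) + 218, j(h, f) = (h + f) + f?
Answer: 44052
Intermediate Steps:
j(h, f) = h + 2*f (j(h, f) = (f + h) + f = h + 2*f)
M(l) = 218 + l² + l³ (M(l) = (l² + l²*l) + 218 = (l² + l³) + 218 = 218 + l² + l³)
-21766 + M(j(14, 13)) = -21766 + (218 + (14 + 2*13)² + (14 + 2*13)³) = -21766 + (218 + (14 + 26)² + (14 + 26)³) = -21766 + (218 + 40² + 40³) = -21766 + (218 + 1600 + 64000) = -21766 + 65818 = 44052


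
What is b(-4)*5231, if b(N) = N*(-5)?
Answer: 104620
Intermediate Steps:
b(N) = -5*N
b(-4)*5231 = -5*(-4)*5231 = 20*5231 = 104620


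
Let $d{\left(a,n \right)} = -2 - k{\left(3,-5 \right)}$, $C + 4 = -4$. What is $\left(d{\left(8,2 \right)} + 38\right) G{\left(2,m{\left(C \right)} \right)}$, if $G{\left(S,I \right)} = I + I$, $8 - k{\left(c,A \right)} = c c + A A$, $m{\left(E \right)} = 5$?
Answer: $620$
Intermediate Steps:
$C = -8$ ($C = -4 - 4 = -8$)
$k{\left(c,A \right)} = 8 - A^{2} - c^{2}$ ($k{\left(c,A \right)} = 8 - \left(c c + A A\right) = 8 - \left(c^{2} + A^{2}\right) = 8 - \left(A^{2} + c^{2}\right) = 8 - A^{2} - c^{2}$)
$d{\left(a,n \right)} = 24$ ($d{\left(a,n \right)} = -2 - \left(8 - \left(-5\right)^{2} - 3^{2}\right) = -2 - \left(8 - 25 - 9\right) = -2 - -26 = -2 + 26 = 24$)
$G{\left(S,I \right)} = 2 I$
$\left(d{\left(8,2 \right)} + 38\right) G{\left(2,m{\left(C \right)} \right)} = \left(24 + 38\right) 2 \cdot 5 = 62 \cdot 10 = 620$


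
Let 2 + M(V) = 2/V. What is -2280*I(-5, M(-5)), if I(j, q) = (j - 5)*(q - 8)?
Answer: -237120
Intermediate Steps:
M(V) = -2 + 2/V
I(j, q) = (-8 + q)*(-5 + j) (I(j, q) = (-5 + j)*(-8 + q) = (-8 + q)*(-5 + j))
-2280*I(-5, M(-5)) = -2280*(40 - 8*(-5) - 5*(-2 + 2/(-5)) - 5*(-2 + 2/(-5))) = -2280*(40 + 40 - 5*(-2 + 2*(-⅕)) - 5*(-2 + 2*(-⅕))) = -2280*(40 + 40 - 5*(-2 - ⅖) - 5*(-2 - ⅖)) = -2280*(40 + 40 - 5*(-12/5) - 5*(-12/5)) = -2280*(40 + 40 + 12 + 12) = -2280*104 = -237120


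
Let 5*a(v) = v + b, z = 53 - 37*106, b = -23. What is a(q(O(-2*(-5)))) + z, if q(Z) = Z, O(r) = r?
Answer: -19358/5 ≈ -3871.6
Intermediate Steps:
z = -3869 (z = 53 - 3922 = -3869)
a(v) = -23/5 + v/5 (a(v) = (v - 23)/5 = (-23 + v)/5 = -23/5 + v/5)
a(q(O(-2*(-5)))) + z = (-23/5 + (-2*(-5))/5) - 3869 = (-23/5 + (⅕)*10) - 3869 = (-23/5 + 2) - 3869 = -13/5 - 3869 = -19358/5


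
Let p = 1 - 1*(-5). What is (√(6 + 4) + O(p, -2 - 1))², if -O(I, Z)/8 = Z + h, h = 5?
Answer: (16 - √10)² ≈ 164.81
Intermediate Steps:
p = 6 (p = 1 + 5 = 6)
O(I, Z) = -40 - 8*Z (O(I, Z) = -8*(Z + 5) = -8*(5 + Z) = -40 - 8*Z)
(√(6 + 4) + O(p, -2 - 1))² = (√(6 + 4) + (-40 - 8*(-2 - 1)))² = (√10 + (-40 - 8*(-3)))² = (√10 + (-40 + 24))² = (√10 - 16)² = (-16 + √10)²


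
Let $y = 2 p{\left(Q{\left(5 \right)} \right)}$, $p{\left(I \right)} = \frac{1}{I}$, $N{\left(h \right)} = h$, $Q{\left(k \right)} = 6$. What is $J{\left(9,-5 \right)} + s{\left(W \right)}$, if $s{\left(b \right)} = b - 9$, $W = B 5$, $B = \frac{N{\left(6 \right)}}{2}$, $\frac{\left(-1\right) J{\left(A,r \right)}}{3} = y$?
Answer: $5$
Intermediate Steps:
$y = \frac{1}{3}$ ($y = \frac{2}{6} = 2 \cdot \frac{1}{6} = \frac{1}{3} \approx 0.33333$)
$J{\left(A,r \right)} = -1$ ($J{\left(A,r \right)} = \left(-3\right) \frac{1}{3} = -1$)
$B = 3$ ($B = \frac{6}{2} = 6 \cdot \frac{1}{2} = 3$)
$W = 15$ ($W = 3 \cdot 5 = 15$)
$s{\left(b \right)} = -9 + b$ ($s{\left(b \right)} = b - 9 = -9 + b$)
$J{\left(9,-5 \right)} + s{\left(W \right)} = -1 + \left(-9 + 15\right) = -1 + 6 = 5$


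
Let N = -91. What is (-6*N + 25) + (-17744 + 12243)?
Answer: -4930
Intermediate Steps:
(-6*N + 25) + (-17744 + 12243) = (-6*(-91) + 25) + (-17744 + 12243) = (546 + 25) - 5501 = 571 - 5501 = -4930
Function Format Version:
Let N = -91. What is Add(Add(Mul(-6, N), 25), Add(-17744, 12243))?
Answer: -4930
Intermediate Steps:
Add(Add(Mul(-6, N), 25), Add(-17744, 12243)) = Add(Add(Mul(-6, -91), 25), Add(-17744, 12243)) = Add(Add(546, 25), -5501) = Add(571, -5501) = -4930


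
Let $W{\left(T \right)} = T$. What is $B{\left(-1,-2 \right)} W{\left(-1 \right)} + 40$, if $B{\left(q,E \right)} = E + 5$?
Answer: $37$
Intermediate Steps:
$B{\left(q,E \right)} = 5 + E$
$B{\left(-1,-2 \right)} W{\left(-1 \right)} + 40 = \left(5 - 2\right) \left(-1\right) + 40 = 3 \left(-1\right) + 40 = -3 + 40 = 37$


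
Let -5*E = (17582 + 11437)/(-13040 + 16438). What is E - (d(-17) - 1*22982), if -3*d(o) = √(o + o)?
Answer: 390435161/16990 + I*√34/3 ≈ 22980.0 + 1.9437*I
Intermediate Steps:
d(o) = -√2*√o/3 (d(o) = -√(o + o)/3 = -√2*√o/3)
E = -29019/16990 (E = -(17582 + 11437)/(5*(-13040 + 16438)) = -29019/(5*3398) = -⅕*29019/3398 = -29019/16990 ≈ -1.7080)
E - (d(-17) - 1*22982) = -29019/16990 - (-√2*√(-17)/3 - 1*22982) = -29019/16990 - (-√2*I*√17/3 - 22982) = -29019/16990 - (-I*√34/3 - 22982) = -29019/16990 - (-22982 - I*√34/3) = -29019/16990 + (22982 + I*√34/3) = 390435161/16990 + I*√34/3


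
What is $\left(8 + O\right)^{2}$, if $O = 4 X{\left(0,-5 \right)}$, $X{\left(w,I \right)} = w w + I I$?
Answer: $11664$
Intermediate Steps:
$X{\left(w,I \right)} = I^{2} + w^{2}$ ($X{\left(w,I \right)} = w^{2} + I^{2} = I^{2} + w^{2}$)
$O = 100$ ($O = 4 \left(\left(-5\right)^{2} + 0^{2}\right) = 4 \left(25 + 0\right) = 4 \cdot 25 = 100$)
$\left(8 + O\right)^{2} = \left(8 + 100\right)^{2} = 108^{2} = 11664$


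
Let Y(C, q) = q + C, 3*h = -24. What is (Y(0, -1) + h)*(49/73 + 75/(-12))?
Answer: 14661/292 ≈ 50.209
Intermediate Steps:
h = -8 (h = (1/3)*(-24) = -8)
Y(C, q) = C + q
(Y(0, -1) + h)*(49/73 + 75/(-12)) = ((0 - 1) - 8)*(49/73 + 75/(-12)) = (-1 - 8)*(49*(1/73) + 75*(-1/12)) = -9*(49/73 - 25/4) = -9*(-1629/292) = 14661/292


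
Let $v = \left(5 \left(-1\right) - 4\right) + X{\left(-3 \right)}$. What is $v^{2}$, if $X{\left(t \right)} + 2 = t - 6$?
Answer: $400$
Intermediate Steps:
$X{\left(t \right)} = -8 + t$ ($X{\left(t \right)} = -2 + \left(t - 6\right) = -2 + \left(-6 + t\right) = -8 + t$)
$v = -20$ ($v = \left(5 \left(-1\right) - 4\right) - 11 = \left(-5 - 4\right) - 11 = -9 - 11 = -20$)
$v^{2} = \left(-20\right)^{2} = 400$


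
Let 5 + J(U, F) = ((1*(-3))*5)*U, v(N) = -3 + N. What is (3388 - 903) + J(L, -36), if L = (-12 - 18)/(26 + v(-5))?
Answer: 2505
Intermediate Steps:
L = -5/3 (L = (-12 - 18)/(26 + (-3 - 5)) = -30/(26 - 8) = -30/18 = -30*1/18 = -5/3 ≈ -1.6667)
J(U, F) = -5 - 15*U (J(U, F) = -5 + ((1*(-3))*5)*U = -5 + (-3*5)*U = -5 - 15*U)
(3388 - 903) + J(L, -36) = (3388 - 903) + (-5 - 15*(-5/3)) = 2485 + (-5 + 25) = 2485 + 20 = 2505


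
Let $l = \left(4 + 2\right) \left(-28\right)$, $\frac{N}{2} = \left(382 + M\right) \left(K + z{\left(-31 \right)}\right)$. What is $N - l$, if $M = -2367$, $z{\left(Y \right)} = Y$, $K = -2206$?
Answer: $8881058$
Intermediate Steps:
$N = 8880890$ ($N = 2 \left(382 - 2367\right) \left(-2206 - 31\right) = 2 \left(\left(-1985\right) \left(-2237\right)\right) = 2 \cdot 4440445 = 8880890$)
$l = -168$ ($l = 6 \left(-28\right) = -168$)
$N - l = 8880890 - -168 = 8880890 + 168 = 8881058$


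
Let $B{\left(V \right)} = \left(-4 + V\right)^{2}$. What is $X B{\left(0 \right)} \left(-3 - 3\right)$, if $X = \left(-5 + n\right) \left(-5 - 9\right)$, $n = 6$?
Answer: $1344$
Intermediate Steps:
$X = -14$ ($X = \left(-5 + 6\right) \left(-5 - 9\right) = 1 \left(-14\right) = -14$)
$X B{\left(0 \right)} \left(-3 - 3\right) = - 14 \left(-4 + 0\right)^{2} \left(-3 - 3\right) = - 14 \left(-4\right)^{2} \left(-6\right) = - 14 \cdot 16 \left(-6\right) = \left(-14\right) \left(-96\right) = 1344$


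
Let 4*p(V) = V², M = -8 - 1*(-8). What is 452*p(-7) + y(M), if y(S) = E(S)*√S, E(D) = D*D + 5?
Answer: 5537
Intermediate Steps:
E(D) = 5 + D² (E(D) = D² + 5 = 5 + D²)
M = 0 (M = -8 + 8 = 0)
y(S) = √S*(5 + S²) (y(S) = (5 + S²)*√S = √S*(5 + S²))
p(V) = V²/4
452*p(-7) + y(M) = 452*((¼)*(-7)²) + √0*(5 + 0²) = 452*((¼)*49) + 0*(5 + 0) = 452*(49/4) + 0*5 = 5537 + 0 = 5537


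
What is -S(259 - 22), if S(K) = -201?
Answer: 201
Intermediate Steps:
-S(259 - 22) = -1*(-201) = 201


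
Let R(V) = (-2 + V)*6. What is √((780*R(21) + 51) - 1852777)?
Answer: I*√1763806 ≈ 1328.1*I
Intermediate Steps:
R(V) = -12 + 6*V
√((780*R(21) + 51) - 1852777) = √((780*(-12 + 6*21) + 51) - 1852777) = √((780*(-12 + 126) + 51) - 1852777) = √((780*114 + 51) - 1852777) = √((88920 + 51) - 1852777) = √(88971 - 1852777) = √(-1763806) = I*√1763806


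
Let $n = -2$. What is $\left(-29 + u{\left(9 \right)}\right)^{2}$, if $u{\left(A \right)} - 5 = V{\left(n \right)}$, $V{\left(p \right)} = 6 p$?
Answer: $1296$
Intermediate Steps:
$u{\left(A \right)} = -7$ ($u{\left(A \right)} = 5 + 6 \left(-2\right) = 5 - 12 = -7$)
$\left(-29 + u{\left(9 \right)}\right)^{2} = \left(-29 - 7\right)^{2} = \left(-36\right)^{2} = 1296$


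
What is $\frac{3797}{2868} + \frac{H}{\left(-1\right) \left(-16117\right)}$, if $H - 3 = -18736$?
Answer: $\frac{7470005}{46223556} \approx 0.16161$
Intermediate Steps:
$H = -18733$ ($H = 3 - 18736 = -18733$)
$\frac{3797}{2868} + \frac{H}{\left(-1\right) \left(-16117\right)} = \frac{3797}{2868} - \frac{18733}{\left(-1\right) \left(-16117\right)} = 3797 \cdot \frac{1}{2868} - \frac{18733}{16117} = \frac{3797}{2868} - \frac{18733}{16117} = \frac{7470005}{46223556}$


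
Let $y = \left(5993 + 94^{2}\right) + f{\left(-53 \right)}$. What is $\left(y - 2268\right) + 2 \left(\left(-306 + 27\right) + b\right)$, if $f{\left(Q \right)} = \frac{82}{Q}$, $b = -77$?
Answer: $\frac{627915}{53} \approx 11847.0$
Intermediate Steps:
$y = \frac{785855}{53}$ ($y = \left(5993 + 94^{2}\right) + \frac{82}{-53} = \left(5993 + 8836\right) + 82 \left(- \frac{1}{53}\right) = 14829 - \frac{82}{53} = \frac{785855}{53} \approx 14827.0$)
$\left(y - 2268\right) + 2 \left(\left(-306 + 27\right) + b\right) = \left(\frac{785855}{53} - 2268\right) + 2 \left(\left(-306 + 27\right) - 77\right) = \left(\frac{785855}{53} - 2268\right) + 2 \left(-279 - 77\right) = \frac{665651}{53} + 2 \left(-356\right) = \frac{665651}{53} - 712 = \frac{627915}{53}$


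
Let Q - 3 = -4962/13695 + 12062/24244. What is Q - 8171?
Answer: -41089505683/5030630 ≈ -8167.9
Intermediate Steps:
Q = 15772047/5030630 (Q = 3 + (-4962/13695 + 12062/24244) = 3 + (-4962*1/13695 + 12062*(1/24244)) = 3 + (-1654/4565 + 6031/12122) = 3 + 680157/5030630 = 15772047/5030630 ≈ 3.1352)
Q - 8171 = 15772047/5030630 - 8171 = -41089505683/5030630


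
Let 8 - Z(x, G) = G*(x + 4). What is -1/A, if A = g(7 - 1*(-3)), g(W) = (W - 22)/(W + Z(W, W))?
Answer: -61/6 ≈ -10.167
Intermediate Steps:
Z(x, G) = 8 - G*(4 + x) (Z(x, G) = 8 - G*(x + 4) = 8 - G*(4 + x))
g(W) = (-22 + W)/(8 - W² - 3*W) (g(W) = (W - 22)/(W + (8 - 4*W - W*W)) = (-22 + W)/(W + (8 - 4*W - W²)) = (-22 + W)/(W + (8 - W² - 4*W)) = (-22 + W)/(8 - W² - 3*W))
A = 6/61 (A = (22 - (7 - 1*(-3)))/(-8 + (7 - 1*(-3))² + 3*(7 - 1*(-3))) = (22 - (7 + 3))/(-8 + (7 + 3)² + 3*(7 + 3)) = (22 - 1*10)/(-8 + 10² + 3*10) = (22 - 10)/(-8 + 100 + 30) = 12/122 = (1/122)*12 = 6/61 ≈ 0.098361)
-1/A = -1/6/61 = -1*61/6 = -61/6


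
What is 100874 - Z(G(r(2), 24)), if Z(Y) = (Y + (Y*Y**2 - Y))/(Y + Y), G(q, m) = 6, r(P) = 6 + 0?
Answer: 100856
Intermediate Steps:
r(P) = 6
Z(Y) = Y**2/2 (Z(Y) = (Y + (Y**3 - Y))/((2*Y)) = Y**3*(1/(2*Y)) = Y**2/2)
100874 - Z(G(r(2), 24)) = 100874 - 6**2/2 = 100874 - 36/2 = 100874 - 1*18 = 100874 - 18 = 100856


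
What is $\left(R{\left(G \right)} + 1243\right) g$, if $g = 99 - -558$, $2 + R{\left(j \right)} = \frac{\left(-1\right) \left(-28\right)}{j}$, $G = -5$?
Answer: $\frac{4058289}{5} \approx 8.1166 \cdot 10^{5}$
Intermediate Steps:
$R{\left(j \right)} = -2 + \frac{28}{j}$ ($R{\left(j \right)} = -2 + \frac{\left(-1\right) \left(-28\right)}{j} = -2 + \frac{28}{j}$)
$g = 657$ ($g = 99 + 558 = 657$)
$\left(R{\left(G \right)} + 1243\right) g = \left(\left(-2 + \frac{28}{-5}\right) + 1243\right) 657 = \left(\left(-2 + 28 \left(- \frac{1}{5}\right)\right) + 1243\right) 657 = \left(\left(-2 - \frac{28}{5}\right) + 1243\right) 657 = \left(- \frac{38}{5} + 1243\right) 657 = \frac{6177}{5} \cdot 657 = \frac{4058289}{5}$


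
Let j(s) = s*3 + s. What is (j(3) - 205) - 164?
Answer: -357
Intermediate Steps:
j(s) = 4*s (j(s) = 3*s + s = 4*s)
(j(3) - 205) - 164 = (4*3 - 205) - 164 = (12 - 205) - 164 = -193 - 164 = -357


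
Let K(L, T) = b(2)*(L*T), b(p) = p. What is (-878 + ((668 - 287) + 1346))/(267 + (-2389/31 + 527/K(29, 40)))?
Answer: 61060080/13676497 ≈ 4.4646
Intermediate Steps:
K(L, T) = 2*L*T (K(L, T) = 2*(L*T) = 2*L*T)
(-878 + ((668 - 287) + 1346))/(267 + (-2389/31 + 527/K(29, 40))) = (-878 + ((668 - 287) + 1346))/(267 + (-2389/31 + 527/((2*29*40)))) = (-878 + (381 + 1346))/(267 + (-2389*1/31 + 527/2320)) = (-878 + 1727)/(267 + (-2389/31 + 527*(1/2320))) = 849/(267 + (-2389/31 + 527/2320)) = 849/(267 - 5526143/71920) = 849/(13676497/71920) = 849*(71920/13676497) = 61060080/13676497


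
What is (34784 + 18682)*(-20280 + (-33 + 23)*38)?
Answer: -1104607560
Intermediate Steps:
(34784 + 18682)*(-20280 + (-33 + 23)*38) = 53466*(-20280 - 10*38) = 53466*(-20280 - 380) = 53466*(-20660) = -1104607560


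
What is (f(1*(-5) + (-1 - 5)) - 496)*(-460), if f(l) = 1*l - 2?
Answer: 234140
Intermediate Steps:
f(l) = -2 + l (f(l) = l - 2 = -2 + l)
(f(1*(-5) + (-1 - 5)) - 496)*(-460) = ((-2 + (1*(-5) + (-1 - 5))) - 496)*(-460) = ((-2 + (-5 - 6)) - 496)*(-460) = ((-2 - 11) - 496)*(-460) = (-13 - 496)*(-460) = -509*(-460) = 234140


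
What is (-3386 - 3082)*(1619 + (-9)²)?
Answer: -10995600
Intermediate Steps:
(-3386 - 3082)*(1619 + (-9)²) = -6468*(1619 + 81) = -6468*1700 = -10995600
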